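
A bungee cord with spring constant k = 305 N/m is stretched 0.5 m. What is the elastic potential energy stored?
PE = ½kx² = ½(305)(0.5)² = 38.13 J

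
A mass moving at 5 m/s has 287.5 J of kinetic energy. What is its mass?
m = 2·KE/v² = 2·287.5/(5)² = 23.0 kg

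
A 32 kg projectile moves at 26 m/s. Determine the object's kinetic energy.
KE = ½mv² = ½(32)(26)² = 10816.0 J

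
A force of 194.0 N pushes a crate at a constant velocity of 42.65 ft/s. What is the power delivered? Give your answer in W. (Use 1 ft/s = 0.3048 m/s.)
Convert to SI: F = 194.0 N, v = 12.9997 m/s
P = Fv = (194.0)(12.9997) = 2522 W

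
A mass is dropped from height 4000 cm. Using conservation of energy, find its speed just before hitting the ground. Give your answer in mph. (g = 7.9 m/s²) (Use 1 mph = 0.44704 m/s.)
Convert to SI: h = 40.0 m
mgh = ½mv² ⇒ v = √(2gh) = √(2·7.9·40.0) = 25.1396 m/s = 56.24 mph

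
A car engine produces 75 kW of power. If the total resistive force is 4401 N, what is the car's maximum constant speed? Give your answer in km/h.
P = Fv ⇒ v = P/F = 75000 W/4401.0 N = 17.0416 m/s = 61.35 km/h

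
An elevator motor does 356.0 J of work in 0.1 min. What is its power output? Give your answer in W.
Convert to SI: W = 356.0 J, t = 6.0 s
P = W/t = 356.0/6.0 = 59.33 W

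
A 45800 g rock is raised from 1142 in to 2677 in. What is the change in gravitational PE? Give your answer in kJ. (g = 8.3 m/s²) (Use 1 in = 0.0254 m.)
Convert to SI: m = 45.8 kg, Δh = 38.989 m
ΔPE = mgΔh = (45.8)(8.3)(38.989) = 14821.3 J = 14.82 kJ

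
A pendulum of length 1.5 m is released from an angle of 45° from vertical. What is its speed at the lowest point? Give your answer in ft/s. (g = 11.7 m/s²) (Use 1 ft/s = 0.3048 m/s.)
h = L(1 − cosθ) = 1.5(1 − cos45°) = 0.43934 m
v = √(2gh) = √(2·11.7·0.43934) = 3.20633 m/s = 10.52 ft/s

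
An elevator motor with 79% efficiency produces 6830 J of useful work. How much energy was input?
W_in = W_out/η = 6830/0.79 = 8646 J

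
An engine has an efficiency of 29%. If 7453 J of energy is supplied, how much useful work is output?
W_out = η·W_in = 0.29·7453 = 2161.37 J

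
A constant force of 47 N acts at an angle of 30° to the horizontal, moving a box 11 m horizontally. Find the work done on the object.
W = F·d·cosθ = (47)(11)cos(30°) = 447.7 J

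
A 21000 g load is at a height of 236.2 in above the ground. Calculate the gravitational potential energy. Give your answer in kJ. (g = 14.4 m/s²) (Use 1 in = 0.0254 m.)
Convert to SI: m = 21.0 kg, h = 5.99948 m
PE = mgh = (21.0)(14.4)(5.99948) = 1814.24 J = 1.814 kJ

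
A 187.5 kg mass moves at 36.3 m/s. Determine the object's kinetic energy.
KE = ½mv² = ½(187.5)(36.3)² = 123500 J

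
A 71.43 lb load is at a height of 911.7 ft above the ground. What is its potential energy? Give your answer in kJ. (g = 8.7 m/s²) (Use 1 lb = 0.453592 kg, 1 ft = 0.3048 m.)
Convert to SI: m = 32.4001 kg, h = 277.886 m
PE = mgh = (32.4001)(8.7)(277.886) = 78330.7 J = 78.33 kJ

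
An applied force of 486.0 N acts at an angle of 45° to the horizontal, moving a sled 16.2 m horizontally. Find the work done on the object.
W = F·d·cosθ = (486.0)(16.2)cos(45°) = 5567 J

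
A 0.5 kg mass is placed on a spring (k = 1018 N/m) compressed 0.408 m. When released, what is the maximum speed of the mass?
½kx² = ½mv² ⇒ v = x√(k/m) = (0.408)√(1018/0.5) = 18.41 m/s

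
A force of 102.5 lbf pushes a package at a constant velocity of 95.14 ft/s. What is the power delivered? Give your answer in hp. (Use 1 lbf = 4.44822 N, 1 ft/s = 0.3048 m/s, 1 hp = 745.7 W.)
Convert to SI: F = 455.943 N, v = 28.9987 m/s
P = Fv = (455.943)(28.9987) = 13221.7 W = 17.73 hp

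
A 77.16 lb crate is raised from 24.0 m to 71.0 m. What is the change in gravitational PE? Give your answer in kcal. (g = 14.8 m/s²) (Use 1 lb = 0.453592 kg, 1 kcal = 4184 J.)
Convert to SI: m = 34.9992 kg, Δh = 47.0 m
ΔPE = mgΔh = (34.9992)(14.8)(47.0) = 24345.4 J = 5.819 kcal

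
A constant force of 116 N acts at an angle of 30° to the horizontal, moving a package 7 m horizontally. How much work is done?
W = F·d·cosθ = (116)(7)cos(30°) = 703.2 J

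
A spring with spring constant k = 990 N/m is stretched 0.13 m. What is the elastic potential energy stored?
PE = ½kx² = ½(990)(0.13)² = 8.366 J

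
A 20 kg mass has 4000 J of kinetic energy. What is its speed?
v = √(2·KE/m) = √(2·4000/20) = 20.0 m/s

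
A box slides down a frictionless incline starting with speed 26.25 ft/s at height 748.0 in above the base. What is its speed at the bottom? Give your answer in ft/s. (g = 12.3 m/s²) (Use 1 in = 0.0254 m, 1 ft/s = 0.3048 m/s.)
Convert to SI: v₀ = 8.001 m/s, h = 18.9992 m
½mv₀² + mgh = ½mv² ⇒ v = √(v₀² + 2gh) = √(8.001² + 2·12.3·18.9992) = 23.052 m/s = 75.63 ft/s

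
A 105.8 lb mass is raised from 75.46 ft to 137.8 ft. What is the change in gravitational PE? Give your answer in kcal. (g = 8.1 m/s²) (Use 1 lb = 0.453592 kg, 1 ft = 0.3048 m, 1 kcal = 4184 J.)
Convert to SI: m = 47.99 kg, Δh = 19.0012 m
ΔPE = mgΔh = (47.99)(8.1)(19.0012) = 7386.15 J = 1.765 kcal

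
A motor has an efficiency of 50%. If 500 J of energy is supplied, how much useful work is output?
W_out = η·W_in = 0.5·500 = 250.0 J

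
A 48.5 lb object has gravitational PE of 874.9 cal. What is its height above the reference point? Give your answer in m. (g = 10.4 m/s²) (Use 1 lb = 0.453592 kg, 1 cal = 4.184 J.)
Convert to SI: m = 21.9992 kg, PE = 3660.58 J
h = PE/(mg) = 3660.58/(21.9992·10.4) = 16.0 m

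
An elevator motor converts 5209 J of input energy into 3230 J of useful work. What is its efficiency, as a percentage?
η = W_out/W_in = 3230/5209 = 62.01%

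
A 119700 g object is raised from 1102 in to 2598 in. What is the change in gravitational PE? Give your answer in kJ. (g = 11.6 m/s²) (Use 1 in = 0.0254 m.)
Convert to SI: m = 119.7 kg, Δh = 37.9984 m
ΔPE = mgΔh = (119.7)(11.6)(37.9984) = 52761.5 J = 52.76 kJ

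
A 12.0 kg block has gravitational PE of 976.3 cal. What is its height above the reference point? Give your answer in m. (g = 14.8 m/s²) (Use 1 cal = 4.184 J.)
Convert to SI: m = 12.0 kg, PE = 4084.84 J
h = PE/(mg) = 4084.84/(12.0·14.8) = 23.0 m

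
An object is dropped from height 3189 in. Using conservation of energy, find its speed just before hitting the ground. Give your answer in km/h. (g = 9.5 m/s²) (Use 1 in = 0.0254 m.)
Convert to SI: h = 81.0006 m
mgh = ½mv² ⇒ v = √(2gh) = √(2·9.5·81.0006) = 39.2302 m/s = 141.2 km/h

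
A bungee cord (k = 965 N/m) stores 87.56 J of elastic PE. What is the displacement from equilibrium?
x = √(2·PE/k) = √(2·87.56/965) = 0.426 m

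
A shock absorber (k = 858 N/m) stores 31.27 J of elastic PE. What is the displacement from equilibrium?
x = √(2·PE/k) = √(2·31.27/858) = 0.27 m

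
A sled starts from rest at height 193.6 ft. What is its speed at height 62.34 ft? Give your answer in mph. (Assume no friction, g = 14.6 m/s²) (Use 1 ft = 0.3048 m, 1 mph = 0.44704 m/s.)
Convert to SI: h₁−h₂ = 40.008 m
mgh₁ = mgh₂ + ½mv² ⇒ v = √(2g(h₁−h₂)) = √(2·14.6·40.008) = 34.1795 m/s = 76.46 mph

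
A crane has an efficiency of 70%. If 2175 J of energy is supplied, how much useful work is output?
W_out = η·W_in = 0.7·2175 = 1522.5 J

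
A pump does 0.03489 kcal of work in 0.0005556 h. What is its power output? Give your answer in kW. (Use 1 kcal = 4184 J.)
Convert to SI: W = 145.98 J, t = 2.00016 s
P = W/t = 145.98/2.00016 = 72.984 W = 0.07298 kW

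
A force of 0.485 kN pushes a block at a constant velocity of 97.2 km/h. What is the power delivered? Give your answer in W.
Convert to SI: F = 485.0 N, v = 27.0 m/s
P = Fv = (485.0)(27.0) = 13100 W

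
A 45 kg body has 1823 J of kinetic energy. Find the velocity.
v = √(2·KE/m) = √(2·1823/45) = 9.001 m/s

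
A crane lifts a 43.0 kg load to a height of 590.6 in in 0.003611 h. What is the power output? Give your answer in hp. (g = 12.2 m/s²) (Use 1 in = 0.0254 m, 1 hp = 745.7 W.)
Convert to SI: m = 43.0 kg, h = 15.0012 m, t = 12.9996 s
P = mgh/t = (43.0)(12.2)(15.0012)/12.9996 = 605.376 W = 0.8118 hp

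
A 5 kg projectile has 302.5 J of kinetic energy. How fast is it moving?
v = √(2·KE/m) = √(2·302.5/5) = 11.0 m/s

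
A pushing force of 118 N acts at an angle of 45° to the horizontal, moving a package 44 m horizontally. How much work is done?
W = F·d·cosθ = (118)(44)cos(45°) = 3671 J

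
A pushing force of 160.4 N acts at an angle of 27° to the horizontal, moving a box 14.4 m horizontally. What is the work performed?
W = F·d·cosθ = (160.4)(14.4)cos(27°) = 2058 J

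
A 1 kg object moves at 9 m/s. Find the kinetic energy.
KE = ½mv² = ½(1)(9)² = 40.5 J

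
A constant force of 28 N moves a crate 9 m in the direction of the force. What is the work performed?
W = F·d = (28)(9) = 252.0 J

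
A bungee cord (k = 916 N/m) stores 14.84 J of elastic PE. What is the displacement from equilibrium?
x = √(2·PE/k) = √(2·14.84/916) = 0.18 m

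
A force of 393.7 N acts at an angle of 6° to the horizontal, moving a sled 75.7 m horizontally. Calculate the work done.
W = F·d·cosθ = (393.7)(75.7)cos(6°) = 29640 J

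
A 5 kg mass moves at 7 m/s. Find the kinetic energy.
KE = ½mv² = ½(5)(7)² = 122.5 J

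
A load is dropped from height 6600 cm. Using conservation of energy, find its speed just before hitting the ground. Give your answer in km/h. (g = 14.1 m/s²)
Convert to SI: h = 66.0 m
mgh = ½mv² ⇒ v = √(2gh) = √(2·14.1·66.0) = 43.1416 m/s = 155.3 km/h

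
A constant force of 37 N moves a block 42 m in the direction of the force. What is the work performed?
W = F·d = (37)(42) = 1554 J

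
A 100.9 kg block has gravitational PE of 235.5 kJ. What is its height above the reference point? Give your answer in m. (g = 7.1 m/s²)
Convert to SI: m = 100.9 kg, PE = 235500 J
h = PE/(mg) = 235500/(100.9·7.1) = 328.7 m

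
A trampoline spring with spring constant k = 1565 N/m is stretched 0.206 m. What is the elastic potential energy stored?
PE = ½kx² = ½(1565)(0.206)² = 33.21 J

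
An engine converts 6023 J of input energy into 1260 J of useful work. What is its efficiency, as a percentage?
η = W_out/W_in = 1260/6023 = 20.92%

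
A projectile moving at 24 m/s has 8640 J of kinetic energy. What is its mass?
m = 2·KE/v² = 2·8640/(24)² = 30.0 kg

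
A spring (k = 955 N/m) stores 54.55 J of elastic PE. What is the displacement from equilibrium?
x = √(2·PE/k) = √(2·54.55/955) = 0.338 m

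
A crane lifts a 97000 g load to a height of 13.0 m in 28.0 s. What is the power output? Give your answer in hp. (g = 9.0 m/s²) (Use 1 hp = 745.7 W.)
Convert to SI: m = 97.0 kg, h = 13.0 m, t = 28.0 s
P = mgh/t = (97.0)(9.0)(13.0)/28.0 = 405.321 W = 0.5435 hp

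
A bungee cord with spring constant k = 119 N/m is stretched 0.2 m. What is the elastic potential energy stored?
PE = ½kx² = ½(119)(0.2)² = 2.38 J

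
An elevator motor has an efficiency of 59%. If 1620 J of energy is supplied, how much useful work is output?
W_out = η·W_in = 0.59·1620 = 955.8 J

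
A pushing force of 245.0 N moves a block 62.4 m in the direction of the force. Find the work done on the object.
W = F·d = (245.0)(62.4) = 15290 J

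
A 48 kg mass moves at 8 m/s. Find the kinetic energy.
KE = ½mv² = ½(48)(8)² = 1536.0 J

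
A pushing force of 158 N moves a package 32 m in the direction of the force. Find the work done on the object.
W = F·d = (158)(32) = 5056 J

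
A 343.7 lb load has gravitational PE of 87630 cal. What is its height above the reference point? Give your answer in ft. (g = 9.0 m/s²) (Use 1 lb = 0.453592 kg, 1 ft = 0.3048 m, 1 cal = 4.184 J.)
Convert to SI: m = 155.9 kg, PE = 366644 J
h = PE/(mg) = 366644/(155.9·9.0) = 261.311 m = 857.3 ft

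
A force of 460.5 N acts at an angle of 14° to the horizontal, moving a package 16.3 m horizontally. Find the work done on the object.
W = F·d·cosθ = (460.5)(16.3)cos(14°) = 7283 J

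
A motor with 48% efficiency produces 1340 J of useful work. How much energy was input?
W_in = W_out/η = 1340/0.48 = 2792 J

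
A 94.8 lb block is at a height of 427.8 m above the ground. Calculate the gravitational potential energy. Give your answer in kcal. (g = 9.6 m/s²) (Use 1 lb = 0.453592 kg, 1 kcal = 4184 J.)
Convert to SI: m = 43.0005 kg, h = 427.8 m
PE = mgh = (43.0005)(9.6)(427.8) = 176598 J = 42.21 kcal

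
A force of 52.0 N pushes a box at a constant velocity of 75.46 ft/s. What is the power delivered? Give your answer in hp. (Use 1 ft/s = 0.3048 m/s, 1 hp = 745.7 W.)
Convert to SI: F = 52.0 N, v = 23.0002 m/s
P = Fv = (52.0)(23.0002) = 1196.01 W = 1.604 hp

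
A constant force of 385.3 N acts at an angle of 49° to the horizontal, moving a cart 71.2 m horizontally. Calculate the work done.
W = F·d·cosθ = (385.3)(71.2)cos(49°) = 18000 J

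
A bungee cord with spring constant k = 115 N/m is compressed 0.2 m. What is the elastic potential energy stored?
PE = ½kx² = ½(115)(0.2)² = 2.3 J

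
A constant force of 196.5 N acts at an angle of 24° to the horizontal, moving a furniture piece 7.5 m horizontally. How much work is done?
W = F·d·cosθ = (196.5)(7.5)cos(24°) = 1346 J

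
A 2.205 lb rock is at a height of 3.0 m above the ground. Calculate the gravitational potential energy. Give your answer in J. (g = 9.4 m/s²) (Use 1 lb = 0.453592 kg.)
Convert to SI: m = 1.00017 kg, h = 3.0 m
PE = mgh = (1.00017)(9.4)(3.0) = 28.2 J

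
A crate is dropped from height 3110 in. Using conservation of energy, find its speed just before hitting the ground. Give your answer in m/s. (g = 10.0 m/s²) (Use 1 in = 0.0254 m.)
Convert to SI: h = 78.994 m
mgh = ½mv² ⇒ v = √(2gh) = √(2·10.0·78.994) = 39.75 m/s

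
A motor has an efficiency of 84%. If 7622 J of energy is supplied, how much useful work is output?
W_out = η·W_in = 0.84·7622 = 6402.48 J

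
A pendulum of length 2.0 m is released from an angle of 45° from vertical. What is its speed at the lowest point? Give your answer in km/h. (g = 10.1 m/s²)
h = L(1 − cosθ) = 2.0(1 − cos45°) = 0.585786 m
v = √(2gh) = √(2·10.1·0.585786) = 3.4399 m/s = 12.38 km/h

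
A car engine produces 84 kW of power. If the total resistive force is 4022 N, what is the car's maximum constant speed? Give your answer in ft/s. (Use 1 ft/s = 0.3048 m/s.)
P = Fv ⇒ v = P/F = 84000 W/4022.0 N = 20.8851 m/s = 68.52 ft/s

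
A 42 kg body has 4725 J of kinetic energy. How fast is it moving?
v = √(2·KE/m) = √(2·4725/42) = 15.0 m/s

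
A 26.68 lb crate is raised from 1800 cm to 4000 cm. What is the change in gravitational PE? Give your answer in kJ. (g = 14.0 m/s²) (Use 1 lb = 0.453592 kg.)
Convert to SI: m = 12.1018 kg, Δh = 22.0 m
ΔPE = mgΔh = (12.1018)(14.0)(22.0) = 3727.37 J = 3.727 kJ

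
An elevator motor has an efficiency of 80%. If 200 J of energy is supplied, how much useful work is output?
W_out = η·W_in = 0.8·200 = 160.0 J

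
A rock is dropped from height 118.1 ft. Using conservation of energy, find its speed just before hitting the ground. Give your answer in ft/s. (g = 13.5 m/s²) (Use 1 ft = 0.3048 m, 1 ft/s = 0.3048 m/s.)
Convert to SI: h = 35.9969 m
mgh = ½mv² ⇒ v = √(2gh) = √(2·13.5·35.9969) = 31.1756 m/s = 102.3 ft/s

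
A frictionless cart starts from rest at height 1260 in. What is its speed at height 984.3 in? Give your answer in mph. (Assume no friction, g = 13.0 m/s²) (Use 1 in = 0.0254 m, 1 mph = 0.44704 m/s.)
Convert to SI: h₁−h₂ = 7.00278 m
mgh₁ = mgh₂ + ½mv² ⇒ v = √(2g(h₁−h₂)) = √(2·13.0·7.00278) = 13.4934 m/s = 30.18 mph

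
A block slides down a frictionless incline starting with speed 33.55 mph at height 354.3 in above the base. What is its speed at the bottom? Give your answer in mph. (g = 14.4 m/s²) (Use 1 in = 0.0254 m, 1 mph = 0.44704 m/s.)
Convert to SI: v₀ = 14.9982 m/s, h = 8.99922 m
½mv₀² + mgh = ½mv² ⇒ v = √(v₀² + 2gh) = √(14.9982² + 2·14.4·8.99922) = 22.0028 m/s = 49.22 mph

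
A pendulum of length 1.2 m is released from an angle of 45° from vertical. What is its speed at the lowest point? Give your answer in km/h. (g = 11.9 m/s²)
h = L(1 − cosθ) = 1.2(1 − cos45°) = 0.351472 m
v = √(2gh) = √(2·11.9·0.351472) = 2.89224 m/s = 10.41 km/h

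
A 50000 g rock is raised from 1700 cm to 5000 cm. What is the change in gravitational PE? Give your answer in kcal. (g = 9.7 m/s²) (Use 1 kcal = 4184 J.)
Convert to SI: m = 50.0 kg, Δh = 33.0 m
ΔPE = mgΔh = (50.0)(9.7)(33.0) = 16005.0 J = 3.825 kcal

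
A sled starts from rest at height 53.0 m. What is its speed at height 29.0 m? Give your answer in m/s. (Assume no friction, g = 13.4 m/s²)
mgh₁ = mgh₂ + ½mv² ⇒ v = √(2g(h₁−h₂)) = √(2·13.4·24.0) = 25.36 m/s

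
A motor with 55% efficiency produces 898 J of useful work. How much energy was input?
W_in = W_out/η = 898/0.55 = 1633 J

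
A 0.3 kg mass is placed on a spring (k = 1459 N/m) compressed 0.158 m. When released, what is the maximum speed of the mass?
½kx² = ½mv² ⇒ v = x√(k/m) = (0.158)√(1459/0.3) = 11.02 m/s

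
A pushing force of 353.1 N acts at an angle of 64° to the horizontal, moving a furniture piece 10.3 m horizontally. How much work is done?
W = F·d·cosθ = (353.1)(10.3)cos(64°) = 1594 J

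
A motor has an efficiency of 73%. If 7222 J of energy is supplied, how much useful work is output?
W_out = η·W_in = 0.73·7222 = 5272.06 J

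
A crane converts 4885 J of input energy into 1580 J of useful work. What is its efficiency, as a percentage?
η = W_out/W_in = 1580/4885 = 32.34%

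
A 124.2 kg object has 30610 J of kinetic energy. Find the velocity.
v = √(2·KE/m) = √(2·30610/124.2) = 22.2 m/s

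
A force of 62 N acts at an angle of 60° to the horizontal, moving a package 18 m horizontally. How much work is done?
W = F·d·cosθ = (62)(18)cos(60°) = 558.0 J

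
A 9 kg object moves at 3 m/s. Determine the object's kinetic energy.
KE = ½mv² = ½(9)(3)² = 40.5 J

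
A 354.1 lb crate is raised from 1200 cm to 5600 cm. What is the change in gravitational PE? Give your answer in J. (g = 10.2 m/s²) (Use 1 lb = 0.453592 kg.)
Convert to SI: m = 160.617 kg, Δh = 44.0 m
ΔPE = mgΔh = (160.617)(10.2)(44.0) = 72080 J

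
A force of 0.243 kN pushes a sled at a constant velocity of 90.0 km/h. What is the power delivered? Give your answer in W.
Convert to SI: F = 243.0 N, v = 25.0 m/s
P = Fv = (243.0)(25.0) = 6075 W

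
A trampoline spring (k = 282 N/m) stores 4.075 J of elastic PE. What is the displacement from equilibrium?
x = √(2·PE/k) = √(2·4.075/282) = 0.17 m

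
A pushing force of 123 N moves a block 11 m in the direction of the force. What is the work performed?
W = F·d = (123)(11) = 1353 J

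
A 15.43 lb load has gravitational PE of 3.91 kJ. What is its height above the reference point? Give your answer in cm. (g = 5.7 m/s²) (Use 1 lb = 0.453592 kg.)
Convert to SI: m = 6.99892 kg, PE = 3910.0 J
h = PE/(mg) = 3910.0/(6.99892·5.7) = 98.01 m = 9801 cm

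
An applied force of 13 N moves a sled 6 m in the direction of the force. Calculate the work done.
W = F·d = (13)(6) = 78.0 J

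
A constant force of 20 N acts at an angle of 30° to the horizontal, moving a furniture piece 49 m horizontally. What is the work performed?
W = F·d·cosθ = (20)(49)cos(30°) = 848.7 J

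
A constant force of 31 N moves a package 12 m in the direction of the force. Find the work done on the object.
W = F·d = (31)(12) = 372.0 J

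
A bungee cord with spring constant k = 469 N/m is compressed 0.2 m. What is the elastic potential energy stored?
PE = ½kx² = ½(469)(0.2)² = 9.38 J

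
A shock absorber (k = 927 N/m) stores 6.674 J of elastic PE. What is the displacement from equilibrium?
x = √(2·PE/k) = √(2·6.674/927) = 0.12 m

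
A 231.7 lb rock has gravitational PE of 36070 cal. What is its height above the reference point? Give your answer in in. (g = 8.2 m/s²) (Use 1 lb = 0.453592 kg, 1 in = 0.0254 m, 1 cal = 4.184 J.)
Convert to SI: m = 105.097 kg, PE = 150917 J
h = PE/(mg) = 150917/(105.097·8.2) = 175.119 m = 6894 in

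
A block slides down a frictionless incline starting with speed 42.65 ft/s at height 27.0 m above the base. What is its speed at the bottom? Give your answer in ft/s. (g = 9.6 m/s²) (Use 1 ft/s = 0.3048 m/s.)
Convert to SI: v₀ = 12.9997 m/s, h = 27.0 m
½mv₀² + mgh = ½mv² ⇒ v = √(v₀² + 2gh) = √(12.9997² + 2·9.6·27.0) = 26.2182 m/s = 86.02 ft/s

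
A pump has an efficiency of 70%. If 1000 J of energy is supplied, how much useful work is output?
W_out = η·W_in = 0.7·1000 = 700.0 J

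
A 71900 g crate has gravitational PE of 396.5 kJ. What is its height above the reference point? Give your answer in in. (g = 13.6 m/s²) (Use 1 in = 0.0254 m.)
Convert to SI: m = 71.9 kg, PE = 396500 J
h = PE/(mg) = 396500/(71.9·13.6) = 405.486 m = 15960 in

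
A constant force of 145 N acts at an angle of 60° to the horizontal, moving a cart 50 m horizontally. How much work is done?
W = F·d·cosθ = (145)(50)cos(60°) = 3625 J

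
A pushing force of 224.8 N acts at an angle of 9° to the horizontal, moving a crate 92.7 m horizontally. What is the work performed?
W = F·d·cosθ = (224.8)(92.7)cos(9°) = 20580 J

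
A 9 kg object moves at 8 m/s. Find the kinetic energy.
KE = ½mv² = ½(9)(8)² = 288.0 J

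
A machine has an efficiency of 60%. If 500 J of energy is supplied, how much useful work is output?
W_out = η·W_in = 0.6·500 = 300.0 J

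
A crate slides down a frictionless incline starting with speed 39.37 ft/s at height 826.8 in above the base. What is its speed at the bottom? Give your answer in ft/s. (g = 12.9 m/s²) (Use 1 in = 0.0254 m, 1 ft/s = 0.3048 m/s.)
Convert to SI: v₀ = 12.0 m/s, h = 21.0007 m
½mv₀² + mgh = ½mv² ⇒ v = √(v₀² + 2gh) = √(12.0² + 2·12.9·21.0007) = 26.1881 m/s = 85.92 ft/s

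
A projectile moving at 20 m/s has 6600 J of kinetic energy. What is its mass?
m = 2·KE/v² = 2·6600/(20)² = 33.0 kg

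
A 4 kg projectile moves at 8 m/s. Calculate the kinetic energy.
KE = ½mv² = ½(4)(8)² = 128.0 J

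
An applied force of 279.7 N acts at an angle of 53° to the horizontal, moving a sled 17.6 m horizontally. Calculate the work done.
W = F·d·cosθ = (279.7)(17.6)cos(53°) = 2963 J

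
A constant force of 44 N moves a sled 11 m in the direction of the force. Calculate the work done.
W = F·d = (44)(11) = 484.0 J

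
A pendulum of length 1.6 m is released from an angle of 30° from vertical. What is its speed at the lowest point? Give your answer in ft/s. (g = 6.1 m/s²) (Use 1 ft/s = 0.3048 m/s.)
h = L(1 − cosθ) = 1.6(1 − cos30°) = 0.214359 m
v = √(2gh) = √(2·6.1·0.214359) = 1.61715 m/s = 5.306 ft/s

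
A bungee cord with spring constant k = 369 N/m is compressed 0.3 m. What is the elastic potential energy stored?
PE = ½kx² = ½(369)(0.3)² = 16.61 J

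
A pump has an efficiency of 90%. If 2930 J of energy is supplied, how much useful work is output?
W_out = η·W_in = 0.9·2930 = 2637.0 J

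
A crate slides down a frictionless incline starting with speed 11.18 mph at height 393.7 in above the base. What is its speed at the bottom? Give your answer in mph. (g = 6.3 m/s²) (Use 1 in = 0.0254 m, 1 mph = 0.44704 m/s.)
Convert to SI: v₀ = 4.99791 m/s, h = 9.99998 m
½mv₀² + mgh = ½mv² ⇒ v = √(v₀² + 2gh) = √(4.99791² + 2·6.3·9.99998) = 12.2873 m/s = 27.49 mph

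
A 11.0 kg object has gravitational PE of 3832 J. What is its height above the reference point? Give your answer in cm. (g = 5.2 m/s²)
h = PE/(mg) = 3832.0/(11.0·5.2) = 66.993 m = 6699 cm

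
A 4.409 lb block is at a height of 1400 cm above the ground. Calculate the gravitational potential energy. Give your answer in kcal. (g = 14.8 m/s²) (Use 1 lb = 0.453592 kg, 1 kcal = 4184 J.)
Convert to SI: m = 1.99989 kg, h = 14.0 m
PE = mgh = (1.99989)(14.8)(14.0) = 414.377 J = 0.09904 kcal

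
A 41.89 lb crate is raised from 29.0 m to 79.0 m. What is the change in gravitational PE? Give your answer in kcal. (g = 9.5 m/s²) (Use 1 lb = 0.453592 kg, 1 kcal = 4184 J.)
Convert to SI: m = 19.001 kg, Δh = 50.0 m
ΔPE = mgΔh = (19.001)(9.5)(50.0) = 9025.46 J = 2.157 kcal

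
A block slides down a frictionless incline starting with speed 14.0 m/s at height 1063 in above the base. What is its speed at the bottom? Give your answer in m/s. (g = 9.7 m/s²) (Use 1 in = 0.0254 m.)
Convert to SI: v₀ = 14.0 m/s, h = 27.0002 m
½mv₀² + mgh = ½mv² ⇒ v = √(v₀² + 2gh) = √(14.0² + 2·9.7·27.0002) = 26.83 m/s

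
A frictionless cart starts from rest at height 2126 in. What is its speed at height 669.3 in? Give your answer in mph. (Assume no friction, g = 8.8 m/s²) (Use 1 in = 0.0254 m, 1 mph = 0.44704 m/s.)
Convert to SI: h₁−h₂ = 37.0002 m
mgh₁ = mgh₂ + ½mv² ⇒ v = √(2g(h₁−h₂)) = √(2·8.8·37.0002) = 25.5187 m/s = 57.08 mph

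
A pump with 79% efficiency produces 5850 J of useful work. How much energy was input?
W_in = W_out/η = 5850/0.79 = 7405 J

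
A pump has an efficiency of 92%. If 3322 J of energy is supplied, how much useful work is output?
W_out = η·W_in = 0.92·3322 = 3056.24 J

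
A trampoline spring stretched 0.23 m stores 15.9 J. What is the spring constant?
k = 2·PE/x² = 2·15.9/(0.23)² = 601.1 N/m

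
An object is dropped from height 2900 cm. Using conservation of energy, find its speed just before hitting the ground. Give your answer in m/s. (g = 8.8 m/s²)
Convert to SI: h = 29.0 m
mgh = ½mv² ⇒ v = √(2gh) = √(2·8.8·29.0) = 22.59 m/s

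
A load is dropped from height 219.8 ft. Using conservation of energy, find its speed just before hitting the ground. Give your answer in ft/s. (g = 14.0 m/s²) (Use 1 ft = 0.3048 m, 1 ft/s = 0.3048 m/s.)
Convert to SI: h = 66.995 m
mgh = ½mv² ⇒ v = √(2gh) = √(2·14.0·66.995) = 43.3112 m/s = 142.1 ft/s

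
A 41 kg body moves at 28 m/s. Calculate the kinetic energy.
KE = ½mv² = ½(41)(28)² = 16072.0 J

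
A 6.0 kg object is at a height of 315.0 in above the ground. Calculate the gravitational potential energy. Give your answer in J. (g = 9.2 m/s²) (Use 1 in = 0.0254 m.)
Convert to SI: m = 6.0 kg, h = 8.001 m
PE = mgh = (6.0)(9.2)(8.001) = 441.7 J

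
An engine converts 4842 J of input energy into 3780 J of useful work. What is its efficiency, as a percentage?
η = W_out/W_in = 3780/4842 = 78.07%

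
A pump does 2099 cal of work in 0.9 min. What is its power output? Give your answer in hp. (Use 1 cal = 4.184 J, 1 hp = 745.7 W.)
Convert to SI: W = 8782.22 J, t = 54.0 s
P = W/t = 8782.22/54.0 = 162.634 W = 0.2181 hp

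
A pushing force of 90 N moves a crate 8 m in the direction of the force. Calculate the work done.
W = F·d = (90)(8) = 720.0 J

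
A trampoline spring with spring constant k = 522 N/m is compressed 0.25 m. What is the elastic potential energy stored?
PE = ½kx² = ½(522)(0.25)² = 16.31 J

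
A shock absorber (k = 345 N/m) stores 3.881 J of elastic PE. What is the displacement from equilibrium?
x = √(2·PE/k) = √(2·3.881/345) = 0.15 m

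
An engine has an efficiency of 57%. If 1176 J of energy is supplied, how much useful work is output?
W_out = η·W_in = 0.57·1176 = 670.32 J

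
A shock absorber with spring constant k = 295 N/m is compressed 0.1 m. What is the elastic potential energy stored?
PE = ½kx² = ½(295)(0.1)² = 1.475 J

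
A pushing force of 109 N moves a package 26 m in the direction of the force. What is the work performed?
W = F·d = (109)(26) = 2834 J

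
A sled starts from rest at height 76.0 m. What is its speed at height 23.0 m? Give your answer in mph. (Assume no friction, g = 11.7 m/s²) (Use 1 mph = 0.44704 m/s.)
mgh₁ = mgh₂ + ½mv² ⇒ v = √(2g(h₁−h₂)) = √(2·11.7·53.0) = 35.2165 m/s = 78.78 mph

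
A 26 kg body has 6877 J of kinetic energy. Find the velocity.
v = √(2·KE/m) = √(2·6877/26) = 23.0 m/s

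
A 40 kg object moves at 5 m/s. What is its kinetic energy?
KE = ½mv² = ½(40)(5)² = 500.0 J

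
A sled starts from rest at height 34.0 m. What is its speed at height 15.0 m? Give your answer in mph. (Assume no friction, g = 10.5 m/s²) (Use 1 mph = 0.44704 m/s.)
mgh₁ = mgh₂ + ½mv² ⇒ v = √(2g(h₁−h₂)) = √(2·10.5·19.0) = 19.975 m/s = 44.68 mph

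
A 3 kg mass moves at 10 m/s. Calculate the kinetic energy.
KE = ½mv² = ½(3)(10)² = 150.0 J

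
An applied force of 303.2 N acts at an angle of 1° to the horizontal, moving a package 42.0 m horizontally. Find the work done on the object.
W = F·d·cosθ = (303.2)(42.0)cos(1°) = 12730 J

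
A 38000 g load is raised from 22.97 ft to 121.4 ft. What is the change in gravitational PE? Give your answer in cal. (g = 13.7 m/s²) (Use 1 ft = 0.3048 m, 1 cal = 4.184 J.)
Convert to SI: m = 38.0 kg, Δh = 30.0015 m
ΔPE = mgΔh = (38.0)(13.7)(30.0015) = 15618.8 J = 3733 cal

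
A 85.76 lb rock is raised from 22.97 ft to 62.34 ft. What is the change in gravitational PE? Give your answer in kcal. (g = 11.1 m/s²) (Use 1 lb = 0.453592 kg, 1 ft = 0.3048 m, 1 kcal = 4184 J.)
Convert to SI: m = 38.9 kg, Δh = 12.0 m
ΔPE = mgΔh = (38.9)(11.1)(12.0) = 5181.48 J = 1.238 kcal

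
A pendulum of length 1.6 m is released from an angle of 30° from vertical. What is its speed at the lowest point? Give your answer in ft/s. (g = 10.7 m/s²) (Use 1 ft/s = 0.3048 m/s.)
h = L(1 − cosθ) = 1.6(1 − cos30°) = 0.214359 m
v = √(2gh) = √(2·10.7·0.214359) = 2.1418 m/s = 7.027 ft/s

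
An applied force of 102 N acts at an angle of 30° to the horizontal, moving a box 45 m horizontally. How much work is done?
W = F·d·cosθ = (102)(45)cos(30°) = 3975 J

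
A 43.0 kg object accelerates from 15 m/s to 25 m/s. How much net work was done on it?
W = ΔKE = ½m(v₂² − v₁²) = ½(43.0)(25² − 15²) = 8600.0 J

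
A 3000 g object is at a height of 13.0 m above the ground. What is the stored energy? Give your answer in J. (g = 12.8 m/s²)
Convert to SI: m = 3.0 kg, h = 13.0 m
PE = mgh = (3.0)(12.8)(13.0) = 499.2 J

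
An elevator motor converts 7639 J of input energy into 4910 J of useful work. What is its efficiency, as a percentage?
η = W_out/W_in = 4910/7639 = 64.28%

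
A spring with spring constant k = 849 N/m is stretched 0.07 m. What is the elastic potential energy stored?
PE = ½kx² = ½(849)(0.07)² = 2.08 J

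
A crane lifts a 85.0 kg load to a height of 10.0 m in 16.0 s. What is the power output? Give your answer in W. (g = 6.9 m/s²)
P = mgh/t = (85.0)(6.9)(10.0)/16.0 = 366.6 W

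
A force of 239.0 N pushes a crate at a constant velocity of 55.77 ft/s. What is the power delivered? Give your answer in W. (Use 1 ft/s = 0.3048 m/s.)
Convert to SI: F = 239.0 N, v = 16.9987 m/s
P = Fv = (239.0)(16.9987) = 4063 W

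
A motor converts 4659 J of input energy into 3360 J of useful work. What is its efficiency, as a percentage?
η = W_out/W_in = 3360/4659 = 72.12%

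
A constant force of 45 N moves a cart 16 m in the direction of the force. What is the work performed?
W = F·d = (45)(16) = 720.0 J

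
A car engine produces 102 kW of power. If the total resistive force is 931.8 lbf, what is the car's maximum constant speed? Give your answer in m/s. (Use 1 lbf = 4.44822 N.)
Convert to SI: F = 4144.85 N
P = Fv ⇒ v = P/F = 102000 W/4144.85 N = 24.61 m/s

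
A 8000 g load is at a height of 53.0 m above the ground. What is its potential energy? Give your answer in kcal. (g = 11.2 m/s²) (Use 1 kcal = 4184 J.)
Convert to SI: m = 8.0 kg, h = 53.0 m
PE = mgh = (8.0)(11.2)(53.0) = 4748.8 J = 1.135 kcal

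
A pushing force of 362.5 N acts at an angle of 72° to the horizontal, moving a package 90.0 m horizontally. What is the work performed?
W = F·d·cosθ = (362.5)(90.0)cos(72°) = 10080 J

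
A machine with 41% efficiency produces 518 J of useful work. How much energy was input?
W_in = W_out/η = 518/0.41 = 1263 J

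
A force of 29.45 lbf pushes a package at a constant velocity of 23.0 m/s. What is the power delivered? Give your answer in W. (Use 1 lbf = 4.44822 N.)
Convert to SI: F = 131.0 N, v = 23.0 m/s
P = Fv = (131.0)(23.0) = 3013 W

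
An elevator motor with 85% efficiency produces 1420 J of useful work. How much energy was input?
W_in = W_out/η = 1420/0.85 = 1671 J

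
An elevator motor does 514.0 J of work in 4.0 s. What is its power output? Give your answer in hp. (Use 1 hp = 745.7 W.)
P = W/t = 514.0/4.0 = 128.5 W = 0.1723 hp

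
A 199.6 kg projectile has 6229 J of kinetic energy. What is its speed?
v = √(2·KE/m) = √(2·6229/199.6) = 7.9 m/s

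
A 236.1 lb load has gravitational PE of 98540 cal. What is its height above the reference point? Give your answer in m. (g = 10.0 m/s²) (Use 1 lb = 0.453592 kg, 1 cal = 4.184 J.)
Convert to SI: m = 107.093 kg, PE = 412291 J
h = PE/(mg) = 412291/(107.093·10.0) = 385.0 m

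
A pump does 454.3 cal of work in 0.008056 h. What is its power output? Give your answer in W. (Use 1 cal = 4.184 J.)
Convert to SI: W = 1900.79 J, t = 29.0016 s
P = W/t = 1900.79/29.0016 = 65.54 W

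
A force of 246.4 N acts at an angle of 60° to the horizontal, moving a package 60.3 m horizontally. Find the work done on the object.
W = F·d·cosθ = (246.4)(60.3)cos(60°) = 7429 J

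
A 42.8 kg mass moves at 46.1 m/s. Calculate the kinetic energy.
KE = ½mv² = ½(42.8)(46.1)² = 45480 J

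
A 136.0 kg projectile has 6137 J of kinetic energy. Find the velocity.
v = √(2·KE/m) = √(2·6137/136.0) = 9.5 m/s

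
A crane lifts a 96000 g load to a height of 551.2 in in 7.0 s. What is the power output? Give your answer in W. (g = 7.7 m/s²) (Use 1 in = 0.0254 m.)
Convert to SI: m = 96.0 kg, h = 14.0005 m, t = 7.0 s
P = mgh/t = (96.0)(7.7)(14.0005)/7.0 = 1478 W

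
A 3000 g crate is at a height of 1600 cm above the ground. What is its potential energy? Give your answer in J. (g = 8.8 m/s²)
Convert to SI: m = 3.0 kg, h = 16.0 m
PE = mgh = (3.0)(8.8)(16.0) = 422.4 J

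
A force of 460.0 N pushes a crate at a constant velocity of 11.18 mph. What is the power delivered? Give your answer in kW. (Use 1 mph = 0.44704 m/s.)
Convert to SI: F = 460.0 N, v = 4.99791 m/s
P = Fv = (460.0)(4.99791) = 2299.04 W = 2.299 kW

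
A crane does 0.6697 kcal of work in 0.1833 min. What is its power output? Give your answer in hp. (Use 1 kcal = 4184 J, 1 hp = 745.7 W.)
Convert to SI: W = 2802.02 J, t = 10.998 s
P = W/t = 2802.02/10.998 = 254.776 W = 0.3417 hp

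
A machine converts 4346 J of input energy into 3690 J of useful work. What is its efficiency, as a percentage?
η = W_out/W_in = 3690/4346 = 84.91%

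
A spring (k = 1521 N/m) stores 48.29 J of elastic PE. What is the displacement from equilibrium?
x = √(2·PE/k) = √(2·48.29/1521) = 0.252 m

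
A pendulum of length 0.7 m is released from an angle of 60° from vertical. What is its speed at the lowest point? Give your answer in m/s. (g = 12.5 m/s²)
h = L(1 − cosθ) = 0.7(1 − cos60°) = 0.35 m
v = √(2gh) = √(2·12.5·0.35) = 2.958 m/s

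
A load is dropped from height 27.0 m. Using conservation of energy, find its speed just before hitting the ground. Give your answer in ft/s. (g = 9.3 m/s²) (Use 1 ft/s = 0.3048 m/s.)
mgh = ½mv² ⇒ v = √(2gh) = √(2·9.3·27.0) = 22.4098 m/s = 73.52 ft/s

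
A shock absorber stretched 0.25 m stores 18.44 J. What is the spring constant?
k = 2·PE/x² = 2·18.44/(0.25)² = 590.1 N/m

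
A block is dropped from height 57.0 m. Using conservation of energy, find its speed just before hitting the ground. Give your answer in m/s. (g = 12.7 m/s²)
mgh = ½mv² ⇒ v = √(2gh) = √(2·12.7·57.0) = 38.05 m/s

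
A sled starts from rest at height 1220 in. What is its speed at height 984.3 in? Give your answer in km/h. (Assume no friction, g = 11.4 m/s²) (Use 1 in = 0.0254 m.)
Convert to SI: h₁−h₂ = 5.98678 m
mgh₁ = mgh₂ + ½mv² ⇒ v = √(2g(h₁−h₂)) = √(2·11.4·5.98678) = 11.6833 m/s = 42.06 km/h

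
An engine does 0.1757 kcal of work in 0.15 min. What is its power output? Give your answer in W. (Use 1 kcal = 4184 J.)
Convert to SI: W = 735.129 J, t = 9.0 s
P = W/t = 735.129/9.0 = 81.68 W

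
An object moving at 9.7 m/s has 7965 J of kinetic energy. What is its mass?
m = 2·KE/v² = 2·7965/(9.7)² = 169.3 kg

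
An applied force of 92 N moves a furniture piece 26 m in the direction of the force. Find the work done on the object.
W = F·d = (92)(26) = 2392 J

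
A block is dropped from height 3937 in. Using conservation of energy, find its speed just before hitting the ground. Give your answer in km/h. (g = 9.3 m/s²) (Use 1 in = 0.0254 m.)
Convert to SI: h = 99.9998 m
mgh = ½mv² ⇒ v = √(2gh) = √(2·9.3·99.9998) = 43.1277 m/s = 155.3 km/h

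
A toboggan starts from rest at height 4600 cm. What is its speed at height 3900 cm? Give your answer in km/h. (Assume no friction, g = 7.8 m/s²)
Convert to SI: h₁−h₂ = 7.0 m
mgh₁ = mgh₂ + ½mv² ⇒ v = √(2g(h₁−h₂)) = √(2·7.8·7.0) = 10.4499 m/s = 37.62 km/h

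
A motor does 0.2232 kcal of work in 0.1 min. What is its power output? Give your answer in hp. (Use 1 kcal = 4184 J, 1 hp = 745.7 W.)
Convert to SI: W = 933.869 J, t = 6.0 s
P = W/t = 933.869/6.0 = 155.645 W = 0.2087 hp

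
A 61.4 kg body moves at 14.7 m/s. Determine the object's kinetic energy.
KE = ½mv² = ½(61.4)(14.7)² = 6634 J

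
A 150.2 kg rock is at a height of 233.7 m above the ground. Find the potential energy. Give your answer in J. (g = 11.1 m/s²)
PE = mgh = (150.2)(11.1)(233.7) = 389600 J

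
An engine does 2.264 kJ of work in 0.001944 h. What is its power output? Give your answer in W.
Convert to SI: W = 2264.0 J, t = 6.9984 s
P = W/t = 2264.0/6.9984 = 323.5 W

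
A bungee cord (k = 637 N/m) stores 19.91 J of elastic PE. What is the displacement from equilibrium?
x = √(2·PE/k) = √(2·19.91/637) = 0.25 m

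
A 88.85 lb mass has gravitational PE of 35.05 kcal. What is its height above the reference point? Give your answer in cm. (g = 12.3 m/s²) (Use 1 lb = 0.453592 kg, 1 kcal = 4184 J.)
Convert to SI: m = 40.3016 kg, PE = 146649 J
h = PE/(mg) = 146649/(40.3016·12.3) = 295.837 m = 29580 cm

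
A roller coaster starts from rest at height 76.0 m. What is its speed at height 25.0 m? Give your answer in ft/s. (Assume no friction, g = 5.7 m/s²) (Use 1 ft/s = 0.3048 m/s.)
mgh₁ = mgh₂ + ½mv² ⇒ v = √(2g(h₁−h₂)) = √(2·5.7·51.0) = 24.1122 m/s = 79.11 ft/s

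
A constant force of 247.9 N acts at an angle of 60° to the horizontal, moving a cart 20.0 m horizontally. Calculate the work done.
W = F·d·cosθ = (247.9)(20.0)cos(60°) = 2479 J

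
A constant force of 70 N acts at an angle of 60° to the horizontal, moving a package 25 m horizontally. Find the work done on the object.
W = F·d·cosθ = (70)(25)cos(60°) = 875.0 J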